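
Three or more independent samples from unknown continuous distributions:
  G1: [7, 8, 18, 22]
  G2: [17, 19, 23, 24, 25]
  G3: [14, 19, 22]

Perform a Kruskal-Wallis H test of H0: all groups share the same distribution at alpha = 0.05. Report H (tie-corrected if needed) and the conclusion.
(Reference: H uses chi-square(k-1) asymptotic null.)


Step 1: Combine all N = 12 observations and assign midranks.
sorted (value, group, rank): (7,G1,1), (8,G1,2), (14,G3,3), (17,G2,4), (18,G1,5), (19,G2,6.5), (19,G3,6.5), (22,G1,8.5), (22,G3,8.5), (23,G2,10), (24,G2,11), (25,G2,12)
Step 2: Sum ranks within each group.
R_1 = 16.5 (n_1 = 4)
R_2 = 43.5 (n_2 = 5)
R_3 = 18 (n_3 = 3)
Step 3: H = 12/(N(N+1)) * sum(R_i^2/n_i) - 3(N+1)
     = 12/(12*13) * (16.5^2/4 + 43.5^2/5 + 18^2/3) - 3*13
     = 0.076923 * 554.513 - 39
     = 3.654808.
Step 4: Ties present; correction factor C = 1 - 12/(12^3 - 12) = 0.993007. Corrected H = 3.654808 / 0.993007 = 3.680546.
Step 5: Under H0, H ~ chi^2(2); p-value = 0.158774.
Step 6: alpha = 0.05. fail to reject H0.

H = 3.6805, df = 2, p = 0.158774, fail to reject H0.


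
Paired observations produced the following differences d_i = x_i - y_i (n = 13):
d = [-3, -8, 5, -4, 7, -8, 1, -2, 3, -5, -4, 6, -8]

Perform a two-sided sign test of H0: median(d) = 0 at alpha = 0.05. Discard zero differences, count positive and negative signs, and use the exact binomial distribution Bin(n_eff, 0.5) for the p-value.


Step 1: Discard zero differences. Original n = 13; n_eff = number of nonzero differences = 13.
Nonzero differences (with sign): -3, -8, +5, -4, +7, -8, +1, -2, +3, -5, -4, +6, -8
Step 2: Count signs: positive = 5, negative = 8.
Step 3: Under H0: P(positive) = 0.5, so the number of positives S ~ Bin(13, 0.5).
Step 4: Two-sided exact p-value = sum of Bin(13,0.5) probabilities at or below the observed probability = 0.581055.
Step 5: alpha = 0.05. fail to reject H0.

n_eff = 13, pos = 5, neg = 8, p = 0.581055, fail to reject H0.


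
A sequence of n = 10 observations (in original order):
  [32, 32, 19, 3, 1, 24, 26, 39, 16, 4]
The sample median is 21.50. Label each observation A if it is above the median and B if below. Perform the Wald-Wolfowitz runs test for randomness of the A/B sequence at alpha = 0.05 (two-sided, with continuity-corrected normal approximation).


Step 1: Compute median = 21.50; label A = above, B = below.
Labels in order: AABBBAAABB  (n_A = 5, n_B = 5)
Step 2: Count runs R = 4.
Step 3: Under H0 (random ordering), E[R] = 2*n_A*n_B/(n_A+n_B) + 1 = 2*5*5/10 + 1 = 6.0000.
        Var[R] = 2*n_A*n_B*(2*n_A*n_B - n_A - n_B) / ((n_A+n_B)^2 * (n_A+n_B-1)) = 2000/900 = 2.2222.
        SD[R] = 1.4907.
Step 4: Continuity-corrected z = (R + 0.5 - E[R]) / SD[R] = (4 + 0.5 - 6.0000) / 1.4907 = -1.0062.
Step 5: Two-sided p-value via normal approximation = 2*(1 - Phi(|z|)) = 0.314305.
Step 6: alpha = 0.05. fail to reject H0.

R = 4, z = -1.0062, p = 0.314305, fail to reject H0.


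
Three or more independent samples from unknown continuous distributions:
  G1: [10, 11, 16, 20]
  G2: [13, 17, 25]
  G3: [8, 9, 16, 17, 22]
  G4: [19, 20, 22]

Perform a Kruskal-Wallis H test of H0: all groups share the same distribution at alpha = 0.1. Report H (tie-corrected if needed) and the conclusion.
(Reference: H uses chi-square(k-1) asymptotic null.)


Step 1: Combine all N = 15 observations and assign midranks.
sorted (value, group, rank): (8,G3,1), (9,G3,2), (10,G1,3), (11,G1,4), (13,G2,5), (16,G1,6.5), (16,G3,6.5), (17,G2,8.5), (17,G3,8.5), (19,G4,10), (20,G1,11.5), (20,G4,11.5), (22,G3,13.5), (22,G4,13.5), (25,G2,15)
Step 2: Sum ranks within each group.
R_1 = 25 (n_1 = 4)
R_2 = 28.5 (n_2 = 3)
R_3 = 31.5 (n_3 = 5)
R_4 = 35 (n_4 = 3)
Step 3: H = 12/(N(N+1)) * sum(R_i^2/n_i) - 3(N+1)
     = 12/(15*16) * (25^2/4 + 28.5^2/3 + 31.5^2/5 + 35^2/3) - 3*16
     = 0.050000 * 1033.78 - 48
     = 3.689167.
Step 4: Ties present; correction factor C = 1 - 24/(15^3 - 15) = 0.992857. Corrected H = 3.689167 / 0.992857 = 3.715707.
Step 5: Under H0, H ~ chi^2(3); p-value = 0.293844.
Step 6: alpha = 0.1. fail to reject H0.

H = 3.7157, df = 3, p = 0.293844, fail to reject H0.


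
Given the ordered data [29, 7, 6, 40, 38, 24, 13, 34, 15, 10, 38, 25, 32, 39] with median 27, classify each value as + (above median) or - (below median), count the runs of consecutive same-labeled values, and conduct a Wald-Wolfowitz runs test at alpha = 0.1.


Step 1: Compute median = 27; label A = above, B = below.
Labels in order: ABBAABBABBABAA  (n_A = 7, n_B = 7)
Step 2: Count runs R = 9.
Step 3: Under H0 (random ordering), E[R] = 2*n_A*n_B/(n_A+n_B) + 1 = 2*7*7/14 + 1 = 8.0000.
        Var[R] = 2*n_A*n_B*(2*n_A*n_B - n_A - n_B) / ((n_A+n_B)^2 * (n_A+n_B-1)) = 8232/2548 = 3.2308.
        SD[R] = 1.7974.
Step 4: Continuity-corrected z = (R - 0.5 - E[R]) / SD[R] = (9 - 0.5 - 8.0000) / 1.7974 = 0.2782.
Step 5: Two-sided p-value via normal approximation = 2*(1 - Phi(|z|)) = 0.780879.
Step 6: alpha = 0.1. fail to reject H0.

R = 9, z = 0.2782, p = 0.780879, fail to reject H0.


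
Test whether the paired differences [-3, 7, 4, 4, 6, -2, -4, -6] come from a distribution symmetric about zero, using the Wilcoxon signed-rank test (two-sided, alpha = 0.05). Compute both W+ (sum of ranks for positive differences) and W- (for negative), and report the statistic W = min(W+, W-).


Step 1: Drop any zero differences (none here) and take |d_i|.
|d| = [3, 7, 4, 4, 6, 2, 4, 6]
Step 2: Midrank |d_i| (ties get averaged ranks).
ranks: |3|->2, |7|->8, |4|->4, |4|->4, |6|->6.5, |2|->1, |4|->4, |6|->6.5
Step 3: Attach original signs; sum ranks with positive sign and with negative sign.
W+ = 8 + 4 + 4 + 6.5 = 22.5
W- = 2 + 1 + 4 + 6.5 = 13.5
(Check: W+ + W- = 36 should equal n(n+1)/2 = 36.)
Step 4: Test statistic W = min(W+, W-) = 13.5.
Step 5: Ties in |d|, so use the tie-corrected normal approximation.
        E[W] = n(n+1)/4 = 8*9/4 = 18.
        Tie groups: |d|=4 (t=3), |d|=6 (t=2); sum(t^3 - t) = 30.
        Var[W] = n(n+1)(2n+1)/24 - sum(t^3-t)/48 = 1224/24 - 30/48 = 50.375.
        z = (W - E[W]) / sqrt(Var[W]) = (13.5 - 18) / 7.0975 = -0.6340.
        Two-sided p = 2*Phi(z) = 0.526066.
Step 6: alpha = 0.05. fail to reject H0.

W+ = 22.5, W- = 13.5, W = min = 13.5, p = 0.526066, fail to reject H0.


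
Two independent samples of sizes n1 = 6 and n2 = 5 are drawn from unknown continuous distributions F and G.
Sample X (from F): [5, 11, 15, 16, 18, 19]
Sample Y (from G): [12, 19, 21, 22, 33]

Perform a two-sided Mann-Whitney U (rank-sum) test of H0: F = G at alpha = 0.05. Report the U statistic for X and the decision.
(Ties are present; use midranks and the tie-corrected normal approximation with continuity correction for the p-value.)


Step 1: Combine and sort all 11 observations; assign midranks.
sorted (value, group): (5,X), (11,X), (12,Y), (15,X), (16,X), (18,X), (19,X), (19,Y), (21,Y), (22,Y), (33,Y)
ranks: 5->1, 11->2, 12->3, 15->4, 16->5, 18->6, 19->7.5, 19->7.5, 21->9, 22->10, 33->11
Step 2: Rank sum for X: R1 = 1 + 2 + 4 + 5 + 6 + 7.5 = 25.5.
Step 3: U_X = R1 - n1(n1+1)/2 = 25.5 - 6*7/2 = 25.5 - 21 = 4.5.
       U_Y = n1*n2 - U_X = 30 - 4.5 = 25.5.
Step 4: Ties are present, so use the tie-corrected normal approximation (with continuity correction) for the p-value.
Step 5: p-value = 0.067264; compare to alpha = 0.05. fail to reject H0.

U_X = 4.5, p = 0.067264, fail to reject H0 at alpha = 0.05.


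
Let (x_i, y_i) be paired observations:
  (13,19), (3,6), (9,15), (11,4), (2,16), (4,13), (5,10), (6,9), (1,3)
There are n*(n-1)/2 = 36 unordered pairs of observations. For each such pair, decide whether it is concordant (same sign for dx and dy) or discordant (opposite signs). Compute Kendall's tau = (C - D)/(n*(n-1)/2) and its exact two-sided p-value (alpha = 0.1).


Step 1: Enumerate the 36 unordered pairs (i,j) with i<j and classify each by sign(x_j-x_i) * sign(y_j-y_i).
  (1,2):dx=-10,dy=-13->C; (1,3):dx=-4,dy=-4->C; (1,4):dx=-2,dy=-15->C; (1,5):dx=-11,dy=-3->C
  (1,6):dx=-9,dy=-6->C; (1,7):dx=-8,dy=-9->C; (1,8):dx=-7,dy=-10->C; (1,9):dx=-12,dy=-16->C
  (2,3):dx=+6,dy=+9->C; (2,4):dx=+8,dy=-2->D; (2,5):dx=-1,dy=+10->D; (2,6):dx=+1,dy=+7->C
  (2,7):dx=+2,dy=+4->C; (2,8):dx=+3,dy=+3->C; (2,9):dx=-2,dy=-3->C; (3,4):dx=+2,dy=-11->D
  (3,5):dx=-7,dy=+1->D; (3,6):dx=-5,dy=-2->C; (3,7):dx=-4,dy=-5->C; (3,8):dx=-3,dy=-6->C
  (3,9):dx=-8,dy=-12->C; (4,5):dx=-9,dy=+12->D; (4,6):dx=-7,dy=+9->D; (4,7):dx=-6,dy=+6->D
  (4,8):dx=-5,dy=+5->D; (4,9):dx=-10,dy=-1->C; (5,6):dx=+2,dy=-3->D; (5,7):dx=+3,dy=-6->D
  (5,8):dx=+4,dy=-7->D; (5,9):dx=-1,dy=-13->C; (6,7):dx=+1,dy=-3->D; (6,8):dx=+2,dy=-4->D
  (6,9):dx=-3,dy=-10->C; (7,8):dx=+1,dy=-1->D; (7,9):dx=-4,dy=-7->C; (8,9):dx=-5,dy=-6->C
Step 2: C = 22, D = 14, total pairs = 36.
Step 3: tau = (C - D)/(n(n-1)/2) = (22 - 14)/36 = 0.222222.
Step 4: Exact two-sided p-value (enumerate n! = 362880 permutations of y under H0): p = 0.476709.
Step 5: alpha = 0.1. fail to reject H0.

tau_b = 0.2222 (C=22, D=14), p = 0.476709, fail to reject H0.


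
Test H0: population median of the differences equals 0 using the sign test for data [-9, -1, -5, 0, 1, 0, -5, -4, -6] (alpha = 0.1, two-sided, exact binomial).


Step 1: Discard zero differences. Original n = 9; n_eff = number of nonzero differences = 7.
Nonzero differences (with sign): -9, -1, -5, +1, -5, -4, -6
Step 2: Count signs: positive = 1, negative = 6.
Step 3: Under H0: P(positive) = 0.5, so the number of positives S ~ Bin(7, 0.5).
Step 4: Two-sided exact p-value = sum of Bin(7,0.5) probabilities at or below the observed probability = 0.125000.
Step 5: alpha = 0.1. fail to reject H0.

n_eff = 7, pos = 1, neg = 6, p = 0.125000, fail to reject H0.


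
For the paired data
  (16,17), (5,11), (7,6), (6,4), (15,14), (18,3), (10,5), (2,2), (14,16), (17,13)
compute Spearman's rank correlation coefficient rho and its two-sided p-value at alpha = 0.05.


Step 1: Rank x and y separately (midranks; no ties here).
rank(x): 16->8, 5->2, 7->4, 6->3, 15->7, 18->10, 10->5, 2->1, 14->6, 17->9
rank(y): 17->10, 11->6, 6->5, 4->3, 14->8, 3->2, 5->4, 2->1, 16->9, 13->7
Step 2: d_i = R_x(i) - R_y(i); compute d_i^2.
  (8-10)^2=4, (2-6)^2=16, (4-5)^2=1, (3-3)^2=0, (7-8)^2=1, (10-2)^2=64, (5-4)^2=1, (1-1)^2=0, (6-9)^2=9, (9-7)^2=4
sum(d^2) = 100.
Step 3: rho = 1 - 6*100 / (10*(10^2 - 1)) = 1 - 600/990 = 0.393939.
Step 4: Under H0, t = rho * sqrt((n-2)/(1-rho^2)) = 1.2123 ~ t(8).
Step 5: Two-sided p-value from the t-distribution with 8 df = 0.259998.
Step 6: alpha = 0.05. fail to reject H0.

rho = 0.3939, p = 0.259998, fail to reject H0 at alpha = 0.05.


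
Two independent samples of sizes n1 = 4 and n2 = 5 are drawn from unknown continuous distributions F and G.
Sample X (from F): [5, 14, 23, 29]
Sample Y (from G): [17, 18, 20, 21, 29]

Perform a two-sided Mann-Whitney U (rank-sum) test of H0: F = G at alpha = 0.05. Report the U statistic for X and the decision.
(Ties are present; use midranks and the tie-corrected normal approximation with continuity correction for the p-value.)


Step 1: Combine and sort all 9 observations; assign midranks.
sorted (value, group): (5,X), (14,X), (17,Y), (18,Y), (20,Y), (21,Y), (23,X), (29,X), (29,Y)
ranks: 5->1, 14->2, 17->3, 18->4, 20->5, 21->6, 23->7, 29->8.5, 29->8.5
Step 2: Rank sum for X: R1 = 1 + 2 + 7 + 8.5 = 18.5.
Step 3: U_X = R1 - n1(n1+1)/2 = 18.5 - 4*5/2 = 18.5 - 10 = 8.5.
       U_Y = n1*n2 - U_X = 20 - 8.5 = 11.5.
Step 4: Ties are present, so use the tie-corrected normal approximation (with continuity correction) for the p-value.
Step 5: p-value = 0.805701; compare to alpha = 0.05. fail to reject H0.

U_X = 8.5, p = 0.805701, fail to reject H0 at alpha = 0.05.


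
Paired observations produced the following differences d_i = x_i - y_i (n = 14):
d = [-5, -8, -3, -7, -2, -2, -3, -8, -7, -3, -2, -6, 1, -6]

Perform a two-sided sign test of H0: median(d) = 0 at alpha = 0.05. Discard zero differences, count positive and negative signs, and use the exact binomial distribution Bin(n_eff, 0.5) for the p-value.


Step 1: Discard zero differences. Original n = 14; n_eff = number of nonzero differences = 14.
Nonzero differences (with sign): -5, -8, -3, -7, -2, -2, -3, -8, -7, -3, -2, -6, +1, -6
Step 2: Count signs: positive = 1, negative = 13.
Step 3: Under H0: P(positive) = 0.5, so the number of positives S ~ Bin(14, 0.5).
Step 4: Two-sided exact p-value = sum of Bin(14,0.5) probabilities at or below the observed probability = 0.001831.
Step 5: alpha = 0.05. reject H0.

n_eff = 14, pos = 1, neg = 13, p = 0.001831, reject H0.


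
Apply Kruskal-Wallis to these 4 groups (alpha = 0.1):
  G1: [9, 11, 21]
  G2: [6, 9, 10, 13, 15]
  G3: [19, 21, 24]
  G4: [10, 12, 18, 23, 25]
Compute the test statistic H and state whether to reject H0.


Step 1: Combine all N = 16 observations and assign midranks.
sorted (value, group, rank): (6,G2,1), (9,G1,2.5), (9,G2,2.5), (10,G2,4.5), (10,G4,4.5), (11,G1,6), (12,G4,7), (13,G2,8), (15,G2,9), (18,G4,10), (19,G3,11), (21,G1,12.5), (21,G3,12.5), (23,G4,14), (24,G3,15), (25,G4,16)
Step 2: Sum ranks within each group.
R_1 = 21 (n_1 = 3)
R_2 = 25 (n_2 = 5)
R_3 = 38.5 (n_3 = 3)
R_4 = 51.5 (n_4 = 5)
Step 3: H = 12/(N(N+1)) * sum(R_i^2/n_i) - 3(N+1)
     = 12/(16*17) * (21^2/3 + 25^2/5 + 38.5^2/3 + 51.5^2/5) - 3*17
     = 0.044118 * 1296.53 - 51
     = 6.200000.
Step 4: Ties present; correction factor C = 1 - 18/(16^3 - 16) = 0.995588. Corrected H = 6.200000 / 0.995588 = 6.227474.
Step 5: Under H0, H ~ chi^2(3); p-value = 0.101053.
Step 6: alpha = 0.1. fail to reject H0.

H = 6.2275, df = 3, p = 0.101053, fail to reject H0.


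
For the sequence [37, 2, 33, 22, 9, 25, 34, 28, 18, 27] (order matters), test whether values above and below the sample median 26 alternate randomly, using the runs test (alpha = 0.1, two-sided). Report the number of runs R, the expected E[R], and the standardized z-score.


Step 1: Compute median = 26; label A = above, B = below.
Labels in order: ABABBBAABA  (n_A = 5, n_B = 5)
Step 2: Count runs R = 7.
Step 3: Under H0 (random ordering), E[R] = 2*n_A*n_B/(n_A+n_B) + 1 = 2*5*5/10 + 1 = 6.0000.
        Var[R] = 2*n_A*n_B*(2*n_A*n_B - n_A - n_B) / ((n_A+n_B)^2 * (n_A+n_B-1)) = 2000/900 = 2.2222.
        SD[R] = 1.4907.
Step 4: Continuity-corrected z = (R - 0.5 - E[R]) / SD[R] = (7 - 0.5 - 6.0000) / 1.4907 = 0.3354.
Step 5: Two-sided p-value via normal approximation = 2*(1 - Phi(|z|)) = 0.737316.
Step 6: alpha = 0.1. fail to reject H0.

R = 7, z = 0.3354, p = 0.737316, fail to reject H0.


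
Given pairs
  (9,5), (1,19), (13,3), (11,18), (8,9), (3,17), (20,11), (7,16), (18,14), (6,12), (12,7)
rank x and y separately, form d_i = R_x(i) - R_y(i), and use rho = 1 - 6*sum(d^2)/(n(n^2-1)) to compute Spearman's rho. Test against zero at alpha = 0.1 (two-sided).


Step 1: Rank x and y separately (midranks; no ties here).
rank(x): 9->6, 1->1, 13->9, 11->7, 8->5, 3->2, 20->11, 7->4, 18->10, 6->3, 12->8
rank(y): 5->2, 19->11, 3->1, 18->10, 9->4, 17->9, 11->5, 16->8, 14->7, 12->6, 7->3
Step 2: d_i = R_x(i) - R_y(i); compute d_i^2.
  (6-2)^2=16, (1-11)^2=100, (9-1)^2=64, (7-10)^2=9, (5-4)^2=1, (2-9)^2=49, (11-5)^2=36, (4-8)^2=16, (10-7)^2=9, (3-6)^2=9, (8-3)^2=25
sum(d^2) = 334.
Step 3: rho = 1 - 6*334 / (11*(11^2 - 1)) = 1 - 2004/1320 = -0.518182.
Step 4: Under H0, t = rho * sqrt((n-2)/(1-rho^2)) = -1.8176 ~ t(9).
Step 5: Two-sided p-value from the t-distribution with 9 df = 0.102492.
Step 6: alpha = 0.1. fail to reject H0.

rho = -0.5182, p = 0.102492, fail to reject H0 at alpha = 0.1.


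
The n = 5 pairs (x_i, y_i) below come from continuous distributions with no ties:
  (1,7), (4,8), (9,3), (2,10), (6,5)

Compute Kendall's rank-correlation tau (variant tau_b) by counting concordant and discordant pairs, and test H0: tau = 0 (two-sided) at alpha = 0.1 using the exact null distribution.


Step 1: Enumerate the 10 unordered pairs (i,j) with i<j and classify each by sign(x_j-x_i) * sign(y_j-y_i).
  (1,2):dx=+3,dy=+1->C; (1,3):dx=+8,dy=-4->D; (1,4):dx=+1,dy=+3->C; (1,5):dx=+5,dy=-2->D
  (2,3):dx=+5,dy=-5->D; (2,4):dx=-2,dy=+2->D; (2,5):dx=+2,dy=-3->D; (3,4):dx=-7,dy=+7->D
  (3,5):dx=-3,dy=+2->D; (4,5):dx=+4,dy=-5->D
Step 2: C = 2, D = 8, total pairs = 10.
Step 3: tau = (C - D)/(n(n-1)/2) = (2 - 8)/10 = -0.600000.
Step 4: Exact two-sided p-value (enumerate n! = 120 permutations of y under H0): p = 0.233333.
Step 5: alpha = 0.1. fail to reject H0.

tau_b = -0.6000 (C=2, D=8), p = 0.233333, fail to reject H0.


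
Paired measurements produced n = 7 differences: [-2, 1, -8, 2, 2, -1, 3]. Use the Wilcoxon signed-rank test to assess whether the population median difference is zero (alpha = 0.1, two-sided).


Step 1: Drop any zero differences (none here) and take |d_i|.
|d| = [2, 1, 8, 2, 2, 1, 3]
Step 2: Midrank |d_i| (ties get averaged ranks).
ranks: |2|->4, |1|->1.5, |8|->7, |2|->4, |2|->4, |1|->1.5, |3|->6
Step 3: Attach original signs; sum ranks with positive sign and with negative sign.
W+ = 1.5 + 4 + 4 + 6 = 15.5
W- = 4 + 7 + 1.5 = 12.5
(Check: W+ + W- = 28 should equal n(n+1)/2 = 28.)
Step 4: Test statistic W = min(W+, W-) = 12.5.
Step 5: Ties in |d|, so use the tie-corrected normal approximation.
        E[W] = n(n+1)/4 = 7*8/4 = 14.
        Tie groups: |d|=1 (t=2), |d|=2 (t=3); sum(t^3 - t) = 30.
        Var[W] = n(n+1)(2n+1)/24 - sum(t^3-t)/48 = 840/24 - 30/48 = 34.375.
        z = (W - E[W]) / sqrt(Var[W]) = (12.5 - 14) / 5.8630 = -0.2558.
        Two-sided p = 2*Phi(z) = 0.798074.
Step 6: alpha = 0.1. fail to reject H0.

W+ = 15.5, W- = 12.5, W = min = 12.5, p = 0.798074, fail to reject H0.


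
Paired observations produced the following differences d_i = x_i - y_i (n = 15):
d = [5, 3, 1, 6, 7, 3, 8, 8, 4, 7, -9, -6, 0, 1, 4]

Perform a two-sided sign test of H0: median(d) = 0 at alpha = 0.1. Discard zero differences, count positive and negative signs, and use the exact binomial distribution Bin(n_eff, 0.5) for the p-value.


Step 1: Discard zero differences. Original n = 15; n_eff = number of nonzero differences = 14.
Nonzero differences (with sign): +5, +3, +1, +6, +7, +3, +8, +8, +4, +7, -9, -6, +1, +4
Step 2: Count signs: positive = 12, negative = 2.
Step 3: Under H0: P(positive) = 0.5, so the number of positives S ~ Bin(14, 0.5).
Step 4: Two-sided exact p-value = sum of Bin(14,0.5) probabilities at or below the observed probability = 0.012939.
Step 5: alpha = 0.1. reject H0.

n_eff = 14, pos = 12, neg = 2, p = 0.012939, reject H0.


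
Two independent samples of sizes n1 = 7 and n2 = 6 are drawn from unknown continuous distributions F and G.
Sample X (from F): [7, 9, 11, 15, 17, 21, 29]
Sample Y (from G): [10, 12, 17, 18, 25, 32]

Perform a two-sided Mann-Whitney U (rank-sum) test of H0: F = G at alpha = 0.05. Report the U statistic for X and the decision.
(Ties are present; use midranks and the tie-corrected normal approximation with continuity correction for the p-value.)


Step 1: Combine and sort all 13 observations; assign midranks.
sorted (value, group): (7,X), (9,X), (10,Y), (11,X), (12,Y), (15,X), (17,X), (17,Y), (18,Y), (21,X), (25,Y), (29,X), (32,Y)
ranks: 7->1, 9->2, 10->3, 11->4, 12->5, 15->6, 17->7.5, 17->7.5, 18->9, 21->10, 25->11, 29->12, 32->13
Step 2: Rank sum for X: R1 = 1 + 2 + 4 + 6 + 7.5 + 10 + 12 = 42.5.
Step 3: U_X = R1 - n1(n1+1)/2 = 42.5 - 7*8/2 = 42.5 - 28 = 14.5.
       U_Y = n1*n2 - U_X = 42 - 14.5 = 27.5.
Step 4: Ties are present, so use the tie-corrected normal approximation (with continuity correction) for the p-value.
Step 5: p-value = 0.390714; compare to alpha = 0.05. fail to reject H0.

U_X = 14.5, p = 0.390714, fail to reject H0 at alpha = 0.05.


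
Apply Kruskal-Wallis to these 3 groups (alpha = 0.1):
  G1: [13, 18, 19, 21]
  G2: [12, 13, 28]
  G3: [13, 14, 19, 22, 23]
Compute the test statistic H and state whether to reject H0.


Step 1: Combine all N = 12 observations and assign midranks.
sorted (value, group, rank): (12,G2,1), (13,G1,3), (13,G2,3), (13,G3,3), (14,G3,5), (18,G1,6), (19,G1,7.5), (19,G3,7.5), (21,G1,9), (22,G3,10), (23,G3,11), (28,G2,12)
Step 2: Sum ranks within each group.
R_1 = 25.5 (n_1 = 4)
R_2 = 16 (n_2 = 3)
R_3 = 36.5 (n_3 = 5)
Step 3: H = 12/(N(N+1)) * sum(R_i^2/n_i) - 3(N+1)
     = 12/(12*13) * (25.5^2/4 + 16^2/3 + 36.5^2/5) - 3*13
     = 0.076923 * 514.346 - 39
     = 0.565064.
Step 4: Ties present; correction factor C = 1 - 30/(12^3 - 12) = 0.982517. Corrected H = 0.565064 / 0.982517 = 0.575119.
Step 5: Under H0, H ~ chi^2(2); p-value = 0.750092.
Step 6: alpha = 0.1. fail to reject H0.

H = 0.5751, df = 2, p = 0.750092, fail to reject H0.


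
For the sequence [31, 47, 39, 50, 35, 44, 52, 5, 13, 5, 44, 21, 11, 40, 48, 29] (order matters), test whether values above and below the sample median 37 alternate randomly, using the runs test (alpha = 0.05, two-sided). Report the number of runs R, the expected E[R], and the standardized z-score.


Step 1: Compute median = 37; label A = above, B = below.
Labels in order: BAAABAABBBABBAAB  (n_A = 8, n_B = 8)
Step 2: Count runs R = 9.
Step 3: Under H0 (random ordering), E[R] = 2*n_A*n_B/(n_A+n_B) + 1 = 2*8*8/16 + 1 = 9.0000.
        Var[R] = 2*n_A*n_B*(2*n_A*n_B - n_A - n_B) / ((n_A+n_B)^2 * (n_A+n_B-1)) = 14336/3840 = 3.7333.
        SD[R] = 1.9322.
Step 4: R = E[R], so z = 0 with no continuity correction.
Step 5: Two-sided p-value via normal approximation = 2*(1 - Phi(|z|)) = 1.000000.
Step 6: alpha = 0.05. fail to reject H0.

R = 9, z = 0.0000, p = 1.000000, fail to reject H0.


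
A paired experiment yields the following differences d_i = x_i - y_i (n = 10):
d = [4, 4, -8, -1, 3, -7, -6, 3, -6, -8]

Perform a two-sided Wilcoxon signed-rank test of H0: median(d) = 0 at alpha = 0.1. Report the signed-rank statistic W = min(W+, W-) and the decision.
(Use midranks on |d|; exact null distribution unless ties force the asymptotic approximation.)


Step 1: Drop any zero differences (none here) and take |d_i|.
|d| = [4, 4, 8, 1, 3, 7, 6, 3, 6, 8]
Step 2: Midrank |d_i| (ties get averaged ranks).
ranks: |4|->4.5, |4|->4.5, |8|->9.5, |1|->1, |3|->2.5, |7|->8, |6|->6.5, |3|->2.5, |6|->6.5, |8|->9.5
Step 3: Attach original signs; sum ranks with positive sign and with negative sign.
W+ = 4.5 + 4.5 + 2.5 + 2.5 = 14
W- = 9.5 + 1 + 8 + 6.5 + 6.5 + 9.5 = 41
(Check: W+ + W- = 55 should equal n(n+1)/2 = 55.)
Step 4: Test statistic W = min(W+, W-) = 14.
Step 5: Ties in |d|, so use the tie-corrected normal approximation.
        E[W] = n(n+1)/4 = 10*11/4 = 27.5.
        Tie groups: |d|=3 (t=2), |d|=4 (t=2), |d|=6 (t=2), |d|=8 (t=2); sum(t^3 - t) = 24.
        Var[W] = n(n+1)(2n+1)/24 - sum(t^3-t)/48 = 2310/24 - 24/48 = 95.75.
        z = (W - E[W]) / sqrt(Var[W]) = (14 - 27.5) / 9.7852 = -1.3796.
        Two-sided p = 2*Phi(z) = 0.167699.
Step 6: alpha = 0.1. fail to reject H0.

W+ = 14, W- = 41, W = min = 14, p = 0.167699, fail to reject H0.


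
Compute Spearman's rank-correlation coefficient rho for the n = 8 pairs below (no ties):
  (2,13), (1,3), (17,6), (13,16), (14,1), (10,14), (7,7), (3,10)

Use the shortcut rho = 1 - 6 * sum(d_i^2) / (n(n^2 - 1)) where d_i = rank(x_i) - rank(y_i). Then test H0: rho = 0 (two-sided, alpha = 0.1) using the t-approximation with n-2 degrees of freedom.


Step 1: Rank x and y separately (midranks; no ties here).
rank(x): 2->2, 1->1, 17->8, 13->6, 14->7, 10->5, 7->4, 3->3
rank(y): 13->6, 3->2, 6->3, 16->8, 1->1, 14->7, 7->4, 10->5
Step 2: d_i = R_x(i) - R_y(i); compute d_i^2.
  (2-6)^2=16, (1-2)^2=1, (8-3)^2=25, (6-8)^2=4, (7-1)^2=36, (5-7)^2=4, (4-4)^2=0, (3-5)^2=4
sum(d^2) = 90.
Step 3: rho = 1 - 6*90 / (8*(8^2 - 1)) = 1 - 540/504 = -0.071429.
Step 4: Under H0, t = rho * sqrt((n-2)/(1-rho^2)) = -0.1754 ~ t(6).
Step 5: Two-sided p-value from the t-distribution with 6 df = 0.866526.
Step 6: alpha = 0.1. fail to reject H0.

rho = -0.0714, p = 0.866526, fail to reject H0 at alpha = 0.1.


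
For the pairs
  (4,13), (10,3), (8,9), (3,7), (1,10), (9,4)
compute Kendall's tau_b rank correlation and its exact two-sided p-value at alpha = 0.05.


Step 1: Enumerate the 15 unordered pairs (i,j) with i<j and classify each by sign(x_j-x_i) * sign(y_j-y_i).
  (1,2):dx=+6,dy=-10->D; (1,3):dx=+4,dy=-4->D; (1,4):dx=-1,dy=-6->C; (1,5):dx=-3,dy=-3->C
  (1,6):dx=+5,dy=-9->D; (2,3):dx=-2,dy=+6->D; (2,4):dx=-7,dy=+4->D; (2,5):dx=-9,dy=+7->D
  (2,6):dx=-1,dy=+1->D; (3,4):dx=-5,dy=-2->C; (3,5):dx=-7,dy=+1->D; (3,6):dx=+1,dy=-5->D
  (4,5):dx=-2,dy=+3->D; (4,6):dx=+6,dy=-3->D; (5,6):dx=+8,dy=-6->D
Step 2: C = 3, D = 12, total pairs = 15.
Step 3: tau = (C - D)/(n(n-1)/2) = (3 - 12)/15 = -0.600000.
Step 4: Exact two-sided p-value (enumerate n! = 720 permutations of y under H0): p = 0.136111.
Step 5: alpha = 0.05. fail to reject H0.

tau_b = -0.6000 (C=3, D=12), p = 0.136111, fail to reject H0.


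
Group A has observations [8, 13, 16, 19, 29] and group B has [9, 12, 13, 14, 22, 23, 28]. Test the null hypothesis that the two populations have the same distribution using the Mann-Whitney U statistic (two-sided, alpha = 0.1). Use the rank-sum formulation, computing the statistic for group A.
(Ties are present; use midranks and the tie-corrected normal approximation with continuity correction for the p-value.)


Step 1: Combine and sort all 12 observations; assign midranks.
sorted (value, group): (8,X), (9,Y), (12,Y), (13,X), (13,Y), (14,Y), (16,X), (19,X), (22,Y), (23,Y), (28,Y), (29,X)
ranks: 8->1, 9->2, 12->3, 13->4.5, 13->4.5, 14->6, 16->7, 19->8, 22->9, 23->10, 28->11, 29->12
Step 2: Rank sum for X: R1 = 1 + 4.5 + 7 + 8 + 12 = 32.5.
Step 3: U_X = R1 - n1(n1+1)/2 = 32.5 - 5*6/2 = 32.5 - 15 = 17.5.
       U_Y = n1*n2 - U_X = 35 - 17.5 = 17.5.
Step 4: Ties are present, so use the tie-corrected normal approximation (with continuity correction) for the p-value.
Step 5: p-value = 1.000000; compare to alpha = 0.1. fail to reject H0.

U_X = 17.5, p = 1.000000, fail to reject H0 at alpha = 0.1.


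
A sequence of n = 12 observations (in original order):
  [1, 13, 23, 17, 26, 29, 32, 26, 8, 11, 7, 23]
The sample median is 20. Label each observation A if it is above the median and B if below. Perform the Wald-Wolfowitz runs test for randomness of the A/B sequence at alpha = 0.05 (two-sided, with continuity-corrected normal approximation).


Step 1: Compute median = 20; label A = above, B = below.
Labels in order: BBABAAAABBBA  (n_A = 6, n_B = 6)
Step 2: Count runs R = 6.
Step 3: Under H0 (random ordering), E[R] = 2*n_A*n_B/(n_A+n_B) + 1 = 2*6*6/12 + 1 = 7.0000.
        Var[R] = 2*n_A*n_B*(2*n_A*n_B - n_A - n_B) / ((n_A+n_B)^2 * (n_A+n_B-1)) = 4320/1584 = 2.7273.
        SD[R] = 1.6514.
Step 4: Continuity-corrected z = (R + 0.5 - E[R]) / SD[R] = (6 + 0.5 - 7.0000) / 1.6514 = -0.3028.
Step 5: Two-sided p-value via normal approximation = 2*(1 - Phi(|z|)) = 0.762069.
Step 6: alpha = 0.05. fail to reject H0.

R = 6, z = -0.3028, p = 0.762069, fail to reject H0.


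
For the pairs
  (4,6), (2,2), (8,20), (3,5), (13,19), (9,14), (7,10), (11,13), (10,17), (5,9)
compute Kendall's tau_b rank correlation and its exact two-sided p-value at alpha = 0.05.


Step 1: Enumerate the 45 unordered pairs (i,j) with i<j and classify each by sign(x_j-x_i) * sign(y_j-y_i).
  (1,2):dx=-2,dy=-4->C; (1,3):dx=+4,dy=+14->C; (1,4):dx=-1,dy=-1->C; (1,5):dx=+9,dy=+13->C
  (1,6):dx=+5,dy=+8->C; (1,7):dx=+3,dy=+4->C; (1,8):dx=+7,dy=+7->C; (1,9):dx=+6,dy=+11->C
  (1,10):dx=+1,dy=+3->C; (2,3):dx=+6,dy=+18->C; (2,4):dx=+1,dy=+3->C; (2,5):dx=+11,dy=+17->C
  (2,6):dx=+7,dy=+12->C; (2,7):dx=+5,dy=+8->C; (2,8):dx=+9,dy=+11->C; (2,9):dx=+8,dy=+15->C
  (2,10):dx=+3,dy=+7->C; (3,4):dx=-5,dy=-15->C; (3,5):dx=+5,dy=-1->D; (3,6):dx=+1,dy=-6->D
  (3,7):dx=-1,dy=-10->C; (3,8):dx=+3,dy=-7->D; (3,9):dx=+2,dy=-3->D; (3,10):dx=-3,dy=-11->C
  (4,5):dx=+10,dy=+14->C; (4,6):dx=+6,dy=+9->C; (4,7):dx=+4,dy=+5->C; (4,8):dx=+8,dy=+8->C
  (4,9):dx=+7,dy=+12->C; (4,10):dx=+2,dy=+4->C; (5,6):dx=-4,dy=-5->C; (5,7):dx=-6,dy=-9->C
  (5,8):dx=-2,dy=-6->C; (5,9):dx=-3,dy=-2->C; (5,10):dx=-8,dy=-10->C; (6,7):dx=-2,dy=-4->C
  (6,8):dx=+2,dy=-1->D; (6,9):dx=+1,dy=+3->C; (6,10):dx=-4,dy=-5->C; (7,8):dx=+4,dy=+3->C
  (7,9):dx=+3,dy=+7->C; (7,10):dx=-2,dy=-1->C; (8,9):dx=-1,dy=+4->D; (8,10):dx=-6,dy=-4->C
  (9,10):dx=-5,dy=-8->C
Step 2: C = 39, D = 6, total pairs = 45.
Step 3: tau = (C - D)/(n(n-1)/2) = (39 - 6)/45 = 0.733333.
Step 4: Exact two-sided p-value (enumerate n! = 3628800 permutations of y under H0): p = 0.002213.
Step 5: alpha = 0.05. reject H0.

tau_b = 0.7333 (C=39, D=6), p = 0.002213, reject H0.


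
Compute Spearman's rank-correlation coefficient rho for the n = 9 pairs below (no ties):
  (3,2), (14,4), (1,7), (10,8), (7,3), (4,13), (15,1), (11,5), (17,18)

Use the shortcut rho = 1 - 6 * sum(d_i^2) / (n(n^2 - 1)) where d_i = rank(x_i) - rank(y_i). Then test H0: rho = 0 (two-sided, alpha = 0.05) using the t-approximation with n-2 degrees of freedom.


Step 1: Rank x and y separately (midranks; no ties here).
rank(x): 3->2, 14->7, 1->1, 10->5, 7->4, 4->3, 15->8, 11->6, 17->9
rank(y): 2->2, 4->4, 7->6, 8->7, 3->3, 13->8, 1->1, 5->5, 18->9
Step 2: d_i = R_x(i) - R_y(i); compute d_i^2.
  (2-2)^2=0, (7-4)^2=9, (1-6)^2=25, (5-7)^2=4, (4-3)^2=1, (3-8)^2=25, (8-1)^2=49, (6-5)^2=1, (9-9)^2=0
sum(d^2) = 114.
Step 3: rho = 1 - 6*114 / (9*(9^2 - 1)) = 1 - 684/720 = 0.050000.
Step 4: Under H0, t = rho * sqrt((n-2)/(1-rho^2)) = 0.1325 ~ t(7).
Step 5: Two-sided p-value from the t-distribution with 7 df = 0.898353.
Step 6: alpha = 0.05. fail to reject H0.

rho = 0.0500, p = 0.898353, fail to reject H0 at alpha = 0.05.


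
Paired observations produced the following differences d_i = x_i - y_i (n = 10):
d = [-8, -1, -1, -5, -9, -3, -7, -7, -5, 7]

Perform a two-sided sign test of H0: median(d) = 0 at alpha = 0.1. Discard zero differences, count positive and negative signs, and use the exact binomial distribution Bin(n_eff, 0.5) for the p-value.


Step 1: Discard zero differences. Original n = 10; n_eff = number of nonzero differences = 10.
Nonzero differences (with sign): -8, -1, -1, -5, -9, -3, -7, -7, -5, +7
Step 2: Count signs: positive = 1, negative = 9.
Step 3: Under H0: P(positive) = 0.5, so the number of positives S ~ Bin(10, 0.5).
Step 4: Two-sided exact p-value = sum of Bin(10,0.5) probabilities at or below the observed probability = 0.021484.
Step 5: alpha = 0.1. reject H0.

n_eff = 10, pos = 1, neg = 9, p = 0.021484, reject H0.


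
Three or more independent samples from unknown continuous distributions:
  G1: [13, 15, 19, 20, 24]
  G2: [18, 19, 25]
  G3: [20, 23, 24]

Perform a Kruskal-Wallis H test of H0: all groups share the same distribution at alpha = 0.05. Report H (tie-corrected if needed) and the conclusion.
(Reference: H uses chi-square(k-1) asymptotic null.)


Step 1: Combine all N = 11 observations and assign midranks.
sorted (value, group, rank): (13,G1,1), (15,G1,2), (18,G2,3), (19,G1,4.5), (19,G2,4.5), (20,G1,6.5), (20,G3,6.5), (23,G3,8), (24,G1,9.5), (24,G3,9.5), (25,G2,11)
Step 2: Sum ranks within each group.
R_1 = 23.5 (n_1 = 5)
R_2 = 18.5 (n_2 = 3)
R_3 = 24 (n_3 = 3)
Step 3: H = 12/(N(N+1)) * sum(R_i^2/n_i) - 3(N+1)
     = 12/(11*12) * (23.5^2/5 + 18.5^2/3 + 24^2/3) - 3*12
     = 0.090909 * 416.533 - 36
     = 1.866667.
Step 4: Ties present; correction factor C = 1 - 18/(11^3 - 11) = 0.986364. Corrected H = 1.866667 / 0.986364 = 1.892473.
Step 5: Under H0, H ~ chi^2(2); p-value = 0.388199.
Step 6: alpha = 0.05. fail to reject H0.

H = 1.8925, df = 2, p = 0.388199, fail to reject H0.


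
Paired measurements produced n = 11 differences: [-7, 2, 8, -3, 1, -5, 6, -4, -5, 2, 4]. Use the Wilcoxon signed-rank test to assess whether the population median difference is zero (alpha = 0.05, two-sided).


Step 1: Drop any zero differences (none here) and take |d_i|.
|d| = [7, 2, 8, 3, 1, 5, 6, 4, 5, 2, 4]
Step 2: Midrank |d_i| (ties get averaged ranks).
ranks: |7|->10, |2|->2.5, |8|->11, |3|->4, |1|->1, |5|->7.5, |6|->9, |4|->5.5, |5|->7.5, |2|->2.5, |4|->5.5
Step 3: Attach original signs; sum ranks with positive sign and with negative sign.
W+ = 2.5 + 11 + 1 + 9 + 2.5 + 5.5 = 31.5
W- = 10 + 4 + 7.5 + 5.5 + 7.5 = 34.5
(Check: W+ + W- = 66 should equal n(n+1)/2 = 66.)
Step 4: Test statistic W = min(W+, W-) = 31.5.
Step 5: Ties in |d|, so use the tie-corrected normal approximation.
        E[W] = n(n+1)/4 = 11*12/4 = 33.
        Tie groups: |d|=2 (t=2), |d|=4 (t=2), |d|=5 (t=2); sum(t^3 - t) = 18.
        Var[W] = n(n+1)(2n+1)/24 - sum(t^3-t)/48 = 3036/24 - 18/48 = 126.125.
        z = (W - E[W]) / sqrt(Var[W]) = (31.5 - 33) / 11.2305 = -0.1336.
        Two-sided p = 2*Phi(z) = 0.893747.
Step 6: alpha = 0.05. fail to reject H0.

W+ = 31.5, W- = 34.5, W = min = 31.5, p = 0.893747, fail to reject H0.


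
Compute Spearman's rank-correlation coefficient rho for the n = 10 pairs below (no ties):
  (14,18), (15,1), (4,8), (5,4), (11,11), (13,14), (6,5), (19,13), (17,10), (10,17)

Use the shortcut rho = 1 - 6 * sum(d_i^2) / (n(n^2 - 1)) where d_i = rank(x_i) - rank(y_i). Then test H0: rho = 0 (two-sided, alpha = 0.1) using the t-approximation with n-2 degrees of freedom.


Step 1: Rank x and y separately (midranks; no ties here).
rank(x): 14->7, 15->8, 4->1, 5->2, 11->5, 13->6, 6->3, 19->10, 17->9, 10->4
rank(y): 18->10, 1->1, 8->4, 4->2, 11->6, 14->8, 5->3, 13->7, 10->5, 17->9
Step 2: d_i = R_x(i) - R_y(i); compute d_i^2.
  (7-10)^2=9, (8-1)^2=49, (1-4)^2=9, (2-2)^2=0, (5-6)^2=1, (6-8)^2=4, (3-3)^2=0, (10-7)^2=9, (9-5)^2=16, (4-9)^2=25
sum(d^2) = 122.
Step 3: rho = 1 - 6*122 / (10*(10^2 - 1)) = 1 - 732/990 = 0.260606.
Step 4: Under H0, t = rho * sqrt((n-2)/(1-rho^2)) = 0.7635 ~ t(8).
Step 5: Two-sided p-value from the t-distribution with 8 df = 0.467089.
Step 6: alpha = 0.1. fail to reject H0.

rho = 0.2606, p = 0.467089, fail to reject H0 at alpha = 0.1.


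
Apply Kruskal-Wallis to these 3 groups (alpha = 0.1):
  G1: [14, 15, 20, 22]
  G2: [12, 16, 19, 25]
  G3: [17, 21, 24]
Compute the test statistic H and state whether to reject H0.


Step 1: Combine all N = 11 observations and assign midranks.
sorted (value, group, rank): (12,G2,1), (14,G1,2), (15,G1,3), (16,G2,4), (17,G3,5), (19,G2,6), (20,G1,7), (21,G3,8), (22,G1,9), (24,G3,10), (25,G2,11)
Step 2: Sum ranks within each group.
R_1 = 21 (n_1 = 4)
R_2 = 22 (n_2 = 4)
R_3 = 23 (n_3 = 3)
Step 3: H = 12/(N(N+1)) * sum(R_i^2/n_i) - 3(N+1)
     = 12/(11*12) * (21^2/4 + 22^2/4 + 23^2/3) - 3*12
     = 0.090909 * 407.583 - 36
     = 1.053030.
Step 4: No ties, so H is used without correction.
Step 5: Under H0, H ~ chi^2(2); p-value = 0.590660.
Step 6: alpha = 0.1. fail to reject H0.

H = 1.0530, df = 2, p = 0.590660, fail to reject H0.


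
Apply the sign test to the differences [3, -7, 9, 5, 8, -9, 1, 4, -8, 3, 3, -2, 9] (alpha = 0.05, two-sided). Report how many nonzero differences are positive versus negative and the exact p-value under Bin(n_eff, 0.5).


Step 1: Discard zero differences. Original n = 13; n_eff = number of nonzero differences = 13.
Nonzero differences (with sign): +3, -7, +9, +5, +8, -9, +1, +4, -8, +3, +3, -2, +9
Step 2: Count signs: positive = 9, negative = 4.
Step 3: Under H0: P(positive) = 0.5, so the number of positives S ~ Bin(13, 0.5).
Step 4: Two-sided exact p-value = sum of Bin(13,0.5) probabilities at or below the observed probability = 0.266846.
Step 5: alpha = 0.05. fail to reject H0.

n_eff = 13, pos = 9, neg = 4, p = 0.266846, fail to reject H0.


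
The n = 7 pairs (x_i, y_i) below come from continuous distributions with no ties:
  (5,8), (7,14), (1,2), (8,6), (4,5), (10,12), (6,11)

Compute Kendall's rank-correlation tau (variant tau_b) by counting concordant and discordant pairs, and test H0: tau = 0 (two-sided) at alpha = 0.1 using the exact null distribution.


Step 1: Enumerate the 21 unordered pairs (i,j) with i<j and classify each by sign(x_j-x_i) * sign(y_j-y_i).
  (1,2):dx=+2,dy=+6->C; (1,3):dx=-4,dy=-6->C; (1,4):dx=+3,dy=-2->D; (1,5):dx=-1,dy=-3->C
  (1,6):dx=+5,dy=+4->C; (1,7):dx=+1,dy=+3->C; (2,3):dx=-6,dy=-12->C; (2,4):dx=+1,dy=-8->D
  (2,5):dx=-3,dy=-9->C; (2,6):dx=+3,dy=-2->D; (2,7):dx=-1,dy=-3->C; (3,4):dx=+7,dy=+4->C
  (3,5):dx=+3,dy=+3->C; (3,6):dx=+9,dy=+10->C; (3,7):dx=+5,dy=+9->C; (4,5):dx=-4,dy=-1->C
  (4,6):dx=+2,dy=+6->C; (4,7):dx=-2,dy=+5->D; (5,6):dx=+6,dy=+7->C; (5,7):dx=+2,dy=+6->C
  (6,7):dx=-4,dy=-1->C
Step 2: C = 17, D = 4, total pairs = 21.
Step 3: tau = (C - D)/(n(n-1)/2) = (17 - 4)/21 = 0.619048.
Step 4: Exact two-sided p-value (enumerate n! = 5040 permutations of y under H0): p = 0.069048.
Step 5: alpha = 0.1. reject H0.

tau_b = 0.6190 (C=17, D=4), p = 0.069048, reject H0.


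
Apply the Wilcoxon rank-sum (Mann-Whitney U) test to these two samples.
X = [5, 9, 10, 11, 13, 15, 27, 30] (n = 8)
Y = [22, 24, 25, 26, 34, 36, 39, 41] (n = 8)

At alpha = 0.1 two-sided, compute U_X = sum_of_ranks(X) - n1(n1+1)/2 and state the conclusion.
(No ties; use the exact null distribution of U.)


Step 1: Combine and sort all 16 observations; assign midranks.
sorted (value, group): (5,X), (9,X), (10,X), (11,X), (13,X), (15,X), (22,Y), (24,Y), (25,Y), (26,Y), (27,X), (30,X), (34,Y), (36,Y), (39,Y), (41,Y)
ranks: 5->1, 9->2, 10->3, 11->4, 13->5, 15->6, 22->7, 24->8, 25->9, 26->10, 27->11, 30->12, 34->13, 36->14, 39->15, 41->16
Step 2: Rank sum for X: R1 = 1 + 2 + 3 + 4 + 5 + 6 + 11 + 12 = 44.
Step 3: U_X = R1 - n1(n1+1)/2 = 44 - 8*9/2 = 44 - 36 = 8.
       U_Y = n1*n2 - U_X = 64 - 8 = 56.
Step 4: No ties, so the exact null distribution of U (based on enumerating the C(16,8) = 12870 equally likely rank assignments) gives the two-sided p-value.
Step 5: p-value = 0.010412; compare to alpha = 0.1. reject H0.

U_X = 8, p = 0.010412, reject H0 at alpha = 0.1.


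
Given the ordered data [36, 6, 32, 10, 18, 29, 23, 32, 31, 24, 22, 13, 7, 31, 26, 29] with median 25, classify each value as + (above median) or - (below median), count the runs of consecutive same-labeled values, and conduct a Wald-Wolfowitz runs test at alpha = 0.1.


Step 1: Compute median = 25; label A = above, B = below.
Labels in order: ABABBABAABBBBAAA  (n_A = 8, n_B = 8)
Step 2: Count runs R = 9.
Step 3: Under H0 (random ordering), E[R] = 2*n_A*n_B/(n_A+n_B) + 1 = 2*8*8/16 + 1 = 9.0000.
        Var[R] = 2*n_A*n_B*(2*n_A*n_B - n_A - n_B) / ((n_A+n_B)^2 * (n_A+n_B-1)) = 14336/3840 = 3.7333.
        SD[R] = 1.9322.
Step 4: R = E[R], so z = 0 with no continuity correction.
Step 5: Two-sided p-value via normal approximation = 2*(1 - Phi(|z|)) = 1.000000.
Step 6: alpha = 0.1. fail to reject H0.

R = 9, z = 0.0000, p = 1.000000, fail to reject H0.


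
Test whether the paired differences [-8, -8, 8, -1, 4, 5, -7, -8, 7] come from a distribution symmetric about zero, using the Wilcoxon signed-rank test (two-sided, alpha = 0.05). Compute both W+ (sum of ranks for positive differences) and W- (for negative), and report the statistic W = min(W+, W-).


Step 1: Drop any zero differences (none here) and take |d_i|.
|d| = [8, 8, 8, 1, 4, 5, 7, 8, 7]
Step 2: Midrank |d_i| (ties get averaged ranks).
ranks: |8|->7.5, |8|->7.5, |8|->7.5, |1|->1, |4|->2, |5|->3, |7|->4.5, |8|->7.5, |7|->4.5
Step 3: Attach original signs; sum ranks with positive sign and with negative sign.
W+ = 7.5 + 2 + 3 + 4.5 = 17
W- = 7.5 + 7.5 + 1 + 4.5 + 7.5 = 28
(Check: W+ + W- = 45 should equal n(n+1)/2 = 45.)
Step 4: Test statistic W = min(W+, W-) = 17.
Step 5: Ties in |d|, so use the tie-corrected normal approximation.
        E[W] = n(n+1)/4 = 9*10/4 = 22.5.
        Tie groups: |d|=7 (t=2), |d|=8 (t=4); sum(t^3 - t) = 66.
        Var[W] = n(n+1)(2n+1)/24 - sum(t^3-t)/48 = 1710/24 - 66/48 = 69.875.
        z = (W - E[W]) / sqrt(Var[W]) = (17 - 22.5) / 8.3591 = -0.6580.
        Two-sided p = 2*Phi(z) = 0.510562.
Step 6: alpha = 0.05. fail to reject H0.

W+ = 17, W- = 28, W = min = 17, p = 0.510562, fail to reject H0.


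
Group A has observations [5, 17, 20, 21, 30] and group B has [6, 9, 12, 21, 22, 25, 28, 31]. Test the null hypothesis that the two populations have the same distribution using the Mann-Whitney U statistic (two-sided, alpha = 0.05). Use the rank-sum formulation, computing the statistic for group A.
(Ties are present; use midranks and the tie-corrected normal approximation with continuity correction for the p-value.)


Step 1: Combine and sort all 13 observations; assign midranks.
sorted (value, group): (5,X), (6,Y), (9,Y), (12,Y), (17,X), (20,X), (21,X), (21,Y), (22,Y), (25,Y), (28,Y), (30,X), (31,Y)
ranks: 5->1, 6->2, 9->3, 12->4, 17->5, 20->6, 21->7.5, 21->7.5, 22->9, 25->10, 28->11, 30->12, 31->13
Step 2: Rank sum for X: R1 = 1 + 5 + 6 + 7.5 + 12 = 31.5.
Step 3: U_X = R1 - n1(n1+1)/2 = 31.5 - 5*6/2 = 31.5 - 15 = 16.5.
       U_Y = n1*n2 - U_X = 40 - 16.5 = 23.5.
Step 4: Ties are present, so use the tie-corrected normal approximation (with continuity correction) for the p-value.
Step 5: p-value = 0.660111; compare to alpha = 0.05. fail to reject H0.

U_X = 16.5, p = 0.660111, fail to reject H0 at alpha = 0.05.
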